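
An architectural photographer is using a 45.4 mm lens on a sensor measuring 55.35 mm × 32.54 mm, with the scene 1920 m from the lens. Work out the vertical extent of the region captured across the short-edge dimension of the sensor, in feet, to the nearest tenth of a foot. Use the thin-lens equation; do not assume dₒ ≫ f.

dₒ: 1920 m = 1.92e+06 mm.
Similar triangles through the lens centre give W/dₒ = h/dᵢ; with 1/f = 1/dₒ + 1/dᵢ this gives W = h·(dₒ − f)/f.
W = 32.54 mm × (1.92e+06 − 45.4) / 45.4 = 32.54 × 42289.7489 ≈ 1376108.429 mm = 1376108.429/304.8 ft = 4514.79 ft.

4514.8 ft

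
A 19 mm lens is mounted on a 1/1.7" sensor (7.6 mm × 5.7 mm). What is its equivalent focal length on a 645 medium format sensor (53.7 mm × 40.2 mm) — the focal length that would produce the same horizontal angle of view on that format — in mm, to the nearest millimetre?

Equal angle of view means equal width/f ratio, so f₂ = f₁ · (width₂/width₁) = 19 × 53.7/7.6.
f₂ = 19 × 7.06579 ≈ 134.250 mm.

134 mm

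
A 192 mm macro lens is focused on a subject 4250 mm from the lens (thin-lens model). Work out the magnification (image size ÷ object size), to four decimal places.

0.0473×

Thin lens: 1/f = 1/dₒ + 1/dᵢ → 1/dᵢ = 1/192 − 1/4250 = 0.0049730 mm⁻¹, so dᵢ ≈ 201.0843 mm.
Magnification m = dᵢ/dₒ = 201.0843/4250 ≈ 0.04731.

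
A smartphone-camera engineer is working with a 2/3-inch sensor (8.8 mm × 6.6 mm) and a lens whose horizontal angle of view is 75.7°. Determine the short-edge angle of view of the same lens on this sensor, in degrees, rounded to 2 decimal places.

60.47°

From the horizontal AOV: f = 8.8 / (2·tan(37.85°)) = 8.8 / 1.55416 ≈ 5.6622 mm.
Short-edge AOV = 2·arctan(6.6 / (2 × 5.6622)) = 2·arctan(0.58281) ≈ 60.4680°.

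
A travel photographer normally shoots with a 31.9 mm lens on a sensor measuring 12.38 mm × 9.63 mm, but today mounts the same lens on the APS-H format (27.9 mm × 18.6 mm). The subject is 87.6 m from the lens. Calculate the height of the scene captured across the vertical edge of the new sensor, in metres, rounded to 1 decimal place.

51.1 m

The focal length stays 31.9 mm; the relevant sensor dimension is now h = 18.6 mm. Object distance dₒ = 87.6 m = 87600 mm.
Thin-lens field height W = h·(dₒ − f)/f = 18.6 × (87600 − 31.9)/31.9 ≈ 51058.516 mm = 51.0585 m.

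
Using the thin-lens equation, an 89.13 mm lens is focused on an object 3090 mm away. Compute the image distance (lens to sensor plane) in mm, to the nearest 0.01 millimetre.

91.78 mm

1/dᵢ = 1/f − 1/dₒ = 1/89.13 − 1/3090 = 0.0108959 mm⁻¹.
dᵢ = 1/0.0108959 ≈ 91.7773 mm.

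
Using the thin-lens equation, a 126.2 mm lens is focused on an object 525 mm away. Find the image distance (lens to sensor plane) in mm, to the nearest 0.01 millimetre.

1/dᵢ = 1/f − 1/dₒ = 1/126.2 − 1/525 = 0.0060192 mm⁻¹.
dᵢ = 1/0.0060192 ≈ 166.1359 mm.

166.14 mm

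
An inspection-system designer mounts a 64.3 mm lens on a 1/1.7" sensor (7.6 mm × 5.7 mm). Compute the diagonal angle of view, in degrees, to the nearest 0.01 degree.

8.45°

Sensor diagonal = √(7.6² + 5.7²) = √90.2500 ≈ 9.5000 mm.
Angle of view α = 2·arctan(d/2f) with d = 9.5000 mm and f = 64.3 mm.
d/2f = 0.07387; arctan(0.07387) ≈ 4.2249°, so α ≈ 8.4498°.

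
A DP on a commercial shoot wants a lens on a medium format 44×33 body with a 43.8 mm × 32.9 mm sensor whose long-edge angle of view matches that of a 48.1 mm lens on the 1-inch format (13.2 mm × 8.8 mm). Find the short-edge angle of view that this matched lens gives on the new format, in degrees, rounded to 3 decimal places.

Equal long-edge AOV ⇒ f₂ = f₁ · 43.8/13.2 = 48.1 × 3.31818 ≈ 159.6045 mm.
Short-edge AOV on the new format = 2·arctan(32.9 / (2 × 159.6045)) = 2·arctan(0.10307) ≈ 11.7691°.

11.769°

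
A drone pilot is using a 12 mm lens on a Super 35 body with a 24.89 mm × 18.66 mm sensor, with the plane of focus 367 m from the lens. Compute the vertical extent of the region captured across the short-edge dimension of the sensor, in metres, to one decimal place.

570.7 m

dₒ: 367 m = 367000 mm.
Similar triangles through the lens centre give W/dₒ = h/dᵢ; with 1/f = 1/dₒ + 1/dᵢ this gives W = h·(dₒ − f)/f.
W = 18.66 mm × (367000 − 12) / 12 = 18.66 × 30582.3333 ≈ 570666.340 mm = 570.666 m.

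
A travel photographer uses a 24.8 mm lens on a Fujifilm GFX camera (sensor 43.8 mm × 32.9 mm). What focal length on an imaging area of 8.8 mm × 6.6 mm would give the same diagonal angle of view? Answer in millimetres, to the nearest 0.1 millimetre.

5.0 mm

Sensor diagonal = √(43.8² + 32.9²) = √3000.8500 ≈ 54.7800 mm.
Sensor diagonal = √(8.8² + 6.6²) = √121.0000 ≈ 11.0000 mm.
Equal angle of view means equal diagonal/f ratio, so f₂ = f₁ · (diagonal₂/diagonal₁) = 24.8 × 11.0000/54.7800.
f₂ = 24.8 × 0.20080 ≈ 4.980 mm.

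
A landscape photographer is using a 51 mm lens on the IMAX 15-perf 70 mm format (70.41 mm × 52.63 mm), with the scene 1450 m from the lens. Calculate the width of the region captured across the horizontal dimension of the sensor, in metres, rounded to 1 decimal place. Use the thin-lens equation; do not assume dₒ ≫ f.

2001.8 m

dₒ: 1450 m = 1.45e+06 mm.
Similar triangles through the lens centre give W/dₒ = w/dᵢ; with 1/f = 1/dₒ + 1/dᵢ this gives W = w·(dₒ − f)/f.
W = 70.41 mm × (1.45e+06 − 51) / 51 = 70.41 × 28430.3725 ≈ 2001782.531 mm = 2001.78 m.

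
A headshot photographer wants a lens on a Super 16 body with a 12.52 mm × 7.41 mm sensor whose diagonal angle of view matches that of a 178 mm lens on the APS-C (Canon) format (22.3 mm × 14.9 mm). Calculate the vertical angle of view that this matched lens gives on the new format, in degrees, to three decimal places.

Sensor diagonal = √(22.3² + 14.9²) = √719.3000 ≈ 26.8198 mm.
Sensor diagonal = √(12.52² + 7.41²) = √211.6585 ≈ 14.5485 mm.
Equal diagonal AOV ⇒ f₂ = f₁ · 14.5485/26.8198 = 178 × 0.54245 ≈ 96.5568 mm.
Vertical AOV on the new format = 2·arctan(7.41 / (2 × 96.5568)) = 2·arctan(0.03837) ≈ 4.3949°.

4.395°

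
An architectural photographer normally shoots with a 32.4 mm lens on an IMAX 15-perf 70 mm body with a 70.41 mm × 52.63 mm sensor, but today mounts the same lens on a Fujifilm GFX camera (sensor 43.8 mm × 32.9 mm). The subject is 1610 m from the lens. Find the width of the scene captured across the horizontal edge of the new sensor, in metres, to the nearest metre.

2176 m

The focal length stays 32.4 mm; the relevant sensor dimension is now w = 43.8 mm. Object distance dₒ = 1610 m = 1.61e+06 mm.
Thin-lens field width W = w·(dₒ − f)/f = 43.8 × (1.61e+06 − 32.4)/32.4 ≈ 2176437.681 mm = 2176.44 m.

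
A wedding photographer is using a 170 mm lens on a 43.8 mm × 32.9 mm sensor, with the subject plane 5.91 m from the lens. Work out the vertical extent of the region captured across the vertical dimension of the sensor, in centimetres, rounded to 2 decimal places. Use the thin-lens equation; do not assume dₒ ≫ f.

dₒ: 5.91 m = 5910 mm.
Similar triangles through the lens centre give W/dₒ = h/dᵢ; with 1/f = 1/dₒ + 1/dᵢ this gives W = h·(dₒ − f)/f.
W = 32.9 mm × (5910 − 170) / 170 = 32.9 × 33.7647 ≈ 1110.859 mm = 111.086 cm.

111.09 cm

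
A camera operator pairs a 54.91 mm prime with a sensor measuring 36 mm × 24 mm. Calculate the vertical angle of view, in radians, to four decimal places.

Angle of view α = 2·arctan(h/2f) with h = 24 mm and f = 54.91 mm.
h/2f = 0.21854; arctan(0.21854) ≈ 0.2152 rad, so α ≈ 0.4303 rad.

0.4303 rad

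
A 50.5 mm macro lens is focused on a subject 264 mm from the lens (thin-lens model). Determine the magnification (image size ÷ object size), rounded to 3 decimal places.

Thin lens: 1/f = 1/dₒ + 1/dᵢ → 1/dᵢ = 1/50.5 − 1/264 = 0.0160141 mm⁻¹, so dᵢ ≈ 62.4450 mm.
Magnification m = dᵢ/dₒ = 62.4450/264 ≈ 0.23653.

0.237×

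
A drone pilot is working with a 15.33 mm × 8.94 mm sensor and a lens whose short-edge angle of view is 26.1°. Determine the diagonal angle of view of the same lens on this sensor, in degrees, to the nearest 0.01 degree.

From the short-edge AOV: f = 8.94 / (2·tan(13.05°)) = 8.94 / 0.46358 ≈ 19.2849 mm.
Sensor diagonal = √(15.33² + 8.94²) = √314.9325 ≈ 17.7463 mm.
Diagonal AOV = 2·arctan(17.7463 / (2 × 19.2849)) = 2·arctan(0.46011) ≈ 49.4152°.

49.42°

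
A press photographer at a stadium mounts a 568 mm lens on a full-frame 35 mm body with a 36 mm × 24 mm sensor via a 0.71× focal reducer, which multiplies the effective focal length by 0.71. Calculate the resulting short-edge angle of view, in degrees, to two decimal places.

Effective focal length f = 568 × 0.71 = 403.28 mm.
α = 2·arctan(24 / (2 × 403.28)) = 2·arctan(0.02976) ≈ 3.4088°.

3.41°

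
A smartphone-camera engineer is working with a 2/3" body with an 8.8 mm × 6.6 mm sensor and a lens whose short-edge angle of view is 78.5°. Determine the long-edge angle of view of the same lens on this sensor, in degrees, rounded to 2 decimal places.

94.90°

From the short-edge AOV: f = 6.6 / (2·tan(39.25°)) = 6.6 / 1.63407 ≈ 4.0390 mm.
Long-edge AOV = 2·arctan(8.8 / (2 × 4.0390)) = 2·arctan(1.08938) ≈ 94.8990°.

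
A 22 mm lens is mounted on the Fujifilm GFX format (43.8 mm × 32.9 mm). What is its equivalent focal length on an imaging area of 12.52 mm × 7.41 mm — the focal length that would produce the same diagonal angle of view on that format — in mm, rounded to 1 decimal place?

Sensor diagonal = √(43.8² + 32.9²) = √3000.8500 ≈ 54.7800 mm.
Sensor diagonal = √(12.52² + 7.41²) = √211.6585 ≈ 14.5485 mm.
Equal angle of view means equal diagonal/f ratio, so f₂ = f₁ · (diagonal₂/diagonal₁) = 22 × 14.5485/54.7800.
f₂ = 22 × 0.26558 ≈ 5.843 mm.

5.8 mm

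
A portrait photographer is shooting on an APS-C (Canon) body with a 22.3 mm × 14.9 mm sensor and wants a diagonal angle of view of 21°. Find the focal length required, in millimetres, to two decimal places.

Sensor diagonal = √(22.3² + 14.9²) = √719.3000 ≈ 26.8198 mm.
From α = 2·arctan(d/2f) we get f = d / (2·tan(α/2)).
With d = 26.8198 mm and α/2 = 10.5°, tan(α/2) ≈ 0.18534, so f ≈ 26.8198 / 0.37068 ≈ 72.3533 mm.

72.35 mm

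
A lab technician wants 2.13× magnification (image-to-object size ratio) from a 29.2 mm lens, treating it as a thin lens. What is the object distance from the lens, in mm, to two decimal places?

With m = dᵢ/dₒ and 1/f = 1/dₒ + 1/dᵢ, substituting dᵢ = m·dₒ gives 1/f = (1 + 1/m)/dₒ, hence dₒ = f·(1 + 1/m).
dₒ = 29.2 × (1 + 1/2.13) = 29.2 × 1.46948 ≈ 42.909 mm.

42.91 mm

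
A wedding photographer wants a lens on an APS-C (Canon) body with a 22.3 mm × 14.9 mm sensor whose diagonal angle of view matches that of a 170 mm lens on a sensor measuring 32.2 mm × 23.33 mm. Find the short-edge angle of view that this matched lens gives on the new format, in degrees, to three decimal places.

7.435°

Sensor diagonal = √(32.2² + 23.33²) = √1581.1289 ≈ 39.7634 mm.
Sensor diagonal = √(22.3² + 14.9²) = √719.3000 ≈ 26.8198 mm.
Equal diagonal AOV ⇒ f₂ = f₁ · 26.8198/39.7634 = 170 × 0.67448 ≈ 114.6622 mm.
Short-edge AOV on the new format = 2·arctan(14.9 / (2 × 114.6622)) = 2·arctan(0.06497) ≈ 7.4350°.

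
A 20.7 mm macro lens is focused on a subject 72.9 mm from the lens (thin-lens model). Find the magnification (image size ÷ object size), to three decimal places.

Thin lens: 1/f = 1/dₒ + 1/dᵢ → 1/dᵢ = 1/20.7 − 1/72.9 = 0.0345918 mm⁻¹, so dᵢ ≈ 28.9086 mm.
Magnification m = dᵢ/dₒ = 28.9086/72.9 ≈ 0.39655.

0.397×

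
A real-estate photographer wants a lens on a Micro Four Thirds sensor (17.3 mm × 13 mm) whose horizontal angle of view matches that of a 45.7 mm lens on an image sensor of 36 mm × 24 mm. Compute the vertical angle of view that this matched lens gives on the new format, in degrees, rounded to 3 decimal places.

Equal horizontal AOV ⇒ f₂ = f₁ · 17.3/36 = 45.7 × 0.48056 ≈ 21.9614 mm.
Vertical AOV on the new format = 2·arctan(13 / (2 × 21.9614)) = 2·arctan(0.29597) ≈ 32.9748°.

32.975°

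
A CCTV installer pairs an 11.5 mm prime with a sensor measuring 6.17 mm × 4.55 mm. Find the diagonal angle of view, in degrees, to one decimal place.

Sensor diagonal = √(6.17² + 4.55²) = √58.7714 ≈ 7.6663 mm.
Angle of view α = 2·arctan(d/2f) with d = 7.6663 mm and f = 11.5 mm.
d/2f = 0.33332; arctan(0.33332) ≈ 18.4340°, so α ≈ 36.8680°.

36.9°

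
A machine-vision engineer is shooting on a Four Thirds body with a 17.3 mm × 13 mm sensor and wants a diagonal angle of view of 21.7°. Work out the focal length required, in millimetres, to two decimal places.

56.45 mm

Sensor diagonal = √(17.3² + 13²) = √468.2900 ≈ 21.6400 mm.
From α = 2·arctan(d/2f) we get f = d / (2·tan(α/2)).
With d = 21.6400 mm and α/2 = 10.85°, tan(α/2) ≈ 0.19166, so f ≈ 21.6400 / 0.38333 ≈ 56.4528 mm.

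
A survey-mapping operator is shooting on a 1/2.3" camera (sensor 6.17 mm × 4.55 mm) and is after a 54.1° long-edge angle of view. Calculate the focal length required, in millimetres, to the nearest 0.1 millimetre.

From α = 2·arctan(w/2f) we get f = w / (2·tan(α/2)).
With w = 6.17 mm and α/2 = 27.05°, tan(α/2) ≈ 0.51063, so f ≈ 6.17 / 1.02125 ≈ 6.0416 mm.

6.0 mm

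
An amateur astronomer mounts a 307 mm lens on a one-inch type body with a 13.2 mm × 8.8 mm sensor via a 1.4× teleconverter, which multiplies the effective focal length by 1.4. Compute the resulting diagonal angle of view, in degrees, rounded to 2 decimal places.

Effective focal length f = 307 × 1.4 = 429.8 mm.
Sensor diagonal = √(13.2² + 8.8²) = √251.6800 ≈ 15.8644 mm.
α = 2·arctan(15.864 / (2 × 429.8)) = 2·arctan(0.01846) ≈ 2.1146°.

2.11°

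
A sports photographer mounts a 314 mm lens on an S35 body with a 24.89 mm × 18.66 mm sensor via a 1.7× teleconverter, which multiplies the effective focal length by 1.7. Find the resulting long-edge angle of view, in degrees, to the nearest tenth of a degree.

Effective focal length f = 314 × 1.7 = 533.8 mm.
α = 2·arctan(24.89 / (2 × 533.8)) = 2·arctan(0.02331) ≈ 2.6711°.

2.7°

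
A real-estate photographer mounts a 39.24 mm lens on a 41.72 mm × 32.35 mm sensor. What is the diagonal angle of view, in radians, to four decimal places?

Sensor diagonal = √(41.72² + 32.35²) = √2787.0809 ≈ 52.7928 mm.
Angle of view α = 2·arctan(d/2f) with d = 52.7928 mm and f = 39.24 mm.
d/2f = 0.67269; arctan(0.67269) ≈ 0.5922 rad, so α ≈ 1.1843 rad.

1.1843 rad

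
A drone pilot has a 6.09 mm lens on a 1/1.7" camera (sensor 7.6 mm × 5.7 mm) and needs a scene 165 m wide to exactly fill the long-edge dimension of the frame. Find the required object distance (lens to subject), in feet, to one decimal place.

433.8 ft

W: 165 m = 165000 mm.
Magnification m = w/W = dᵢ/dₒ; combined with 1/f = 1/dₒ + 1/dᵢ this gives dₒ = f·(1 + W/w).
dₒ = 6.09 mm × (1 + 165000/7.6) = 6.09 × 21711.5263 ≈ 132223.195 mm = 132223.195/304.8 ft = 433.803 ft.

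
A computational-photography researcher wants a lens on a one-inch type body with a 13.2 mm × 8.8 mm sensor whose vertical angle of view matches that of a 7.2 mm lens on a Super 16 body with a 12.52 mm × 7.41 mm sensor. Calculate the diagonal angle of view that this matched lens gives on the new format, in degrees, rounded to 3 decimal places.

85.703°

Equal vertical AOV ⇒ f₂ = f₁ · 8.8/7.41 = 7.2 × 1.18758 ≈ 8.5506 mm.
Sensor diagonal = √(13.2² + 8.8²) = √251.6800 ≈ 15.8644 mm.
Diagonal AOV on the new format = 2·arctan(15.8644 / (2 × 8.5506)) = 2·arctan(0.92768) ≈ 85.7028°.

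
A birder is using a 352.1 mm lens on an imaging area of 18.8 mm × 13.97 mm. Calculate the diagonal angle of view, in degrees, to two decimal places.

Sensor diagonal = √(18.8² + 13.97²) = √548.6009 ≈ 23.4222 mm.
Angle of view α = 2·arctan(d/2f) with d = 23.4222 mm and f = 352.1 mm.
d/2f = 0.03326; arctan(0.03326) ≈ 1.9050°, so α ≈ 3.8100°.

3.81°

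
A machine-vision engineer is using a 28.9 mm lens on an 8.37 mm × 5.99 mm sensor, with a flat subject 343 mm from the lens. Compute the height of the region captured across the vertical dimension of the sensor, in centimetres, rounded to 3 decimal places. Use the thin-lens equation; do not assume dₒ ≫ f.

6.510 cm

Similar triangles through the lens centre give W/dₒ = h/dᵢ; with 1/f = 1/dₒ + 1/dᵢ this gives W = h·(dₒ − f)/f.
W = 5.99 mm × (343 − 28.9) / 28.9 = 5.99 × 10.8685 ≈ 65.102 mm = 6.51024 cm.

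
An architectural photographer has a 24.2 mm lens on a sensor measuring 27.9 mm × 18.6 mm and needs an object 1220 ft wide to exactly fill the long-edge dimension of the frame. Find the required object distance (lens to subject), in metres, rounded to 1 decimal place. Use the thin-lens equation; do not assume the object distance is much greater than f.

322.6 m

W: 1220 ft × 304.8 mm/ft = 371855.99 mm.
Magnification m = w/W = dᵢ/dₒ; combined with 1/f = 1/dₒ + 1/dᵢ this gives dₒ = f·(1 + W/w).
dₒ = 24.2 mm × (1 + 371856/27.9) = 24.2 × 13329.1716 ≈ 322565.953 mm = 322.566 m.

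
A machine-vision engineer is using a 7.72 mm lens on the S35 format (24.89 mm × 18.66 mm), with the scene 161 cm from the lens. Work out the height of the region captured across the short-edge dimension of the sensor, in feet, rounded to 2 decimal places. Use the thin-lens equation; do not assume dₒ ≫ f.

dₒ: 161 cm = 1610 mm.
Similar triangles through the lens centre give W/dₒ = h/dᵢ; with 1/f = 1/dₒ + 1/dᵢ this gives W = h·(dₒ − f)/f.
W = 18.66 mm × (1610 − 7.72) / 7.72 = 18.66 × 207.5492 ≈ 3872.868 mm = 3872.868/304.8 ft = 12.7063 ft.

12.71 ft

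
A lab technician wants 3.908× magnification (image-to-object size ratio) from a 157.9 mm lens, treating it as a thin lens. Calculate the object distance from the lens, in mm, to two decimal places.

With m = dᵢ/dₒ and 1/f = 1/dₒ + 1/dᵢ, substituting dᵢ = m·dₒ gives 1/f = (1 + 1/m)/dₒ, hence dₒ = f·(1 + 1/m).
dₒ = 157.9 × (1 + 1/3.908) = 157.9 × 1.25589 ≈ 198.304 mm.

198.30 mm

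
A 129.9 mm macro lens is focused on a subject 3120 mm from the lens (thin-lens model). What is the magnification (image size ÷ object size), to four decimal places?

Thin lens: 1/f = 1/dₒ + 1/dᵢ → 1/dᵢ = 1/129.9 − 1/3120 = 0.0073777 mm⁻¹, so dᵢ ≈ 135.5433 mm.
Magnification m = dᵢ/dₒ = 135.5433/3120 ≈ 0.04344.

0.0434×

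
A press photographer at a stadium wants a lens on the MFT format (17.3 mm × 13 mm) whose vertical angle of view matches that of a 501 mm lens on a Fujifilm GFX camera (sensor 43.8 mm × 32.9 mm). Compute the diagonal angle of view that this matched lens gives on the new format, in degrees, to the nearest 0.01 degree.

Equal vertical AOV ⇒ f₂ = f₁ · 13/32.9 = 501 × 0.39514 ≈ 197.9635 mm.
Sensor diagonal = √(17.3² + 13²) = √468.2900 ≈ 21.6400 mm.
Diagonal AOV on the new format = 2·arctan(21.6400 / (2 × 197.9635)) = 2·arctan(0.05466) ≈ 6.2570°.

6.26°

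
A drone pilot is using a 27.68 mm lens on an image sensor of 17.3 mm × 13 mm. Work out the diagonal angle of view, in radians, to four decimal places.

Sensor diagonal = √(17.3² + 13²) = √468.2900 ≈ 21.6400 mm.
Angle of view α = 2·arctan(d/2f) with d = 21.6400 mm and f = 27.68 mm.
d/2f = 0.39090; arctan(0.39090) ≈ 0.3726 rad, so α ≈ 0.7453 rad.

0.7453 rad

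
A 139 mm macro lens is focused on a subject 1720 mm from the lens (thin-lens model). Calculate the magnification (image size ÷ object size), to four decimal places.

Thin lens: 1/f = 1/dₒ + 1/dᵢ → 1/dᵢ = 1/139 − 1/1720 = 0.0066128 mm⁻¹, so dᵢ ≈ 151.2207 mm.
Magnification m = dᵢ/dₒ = 151.2207/1720 ≈ 0.08792.

0.0879×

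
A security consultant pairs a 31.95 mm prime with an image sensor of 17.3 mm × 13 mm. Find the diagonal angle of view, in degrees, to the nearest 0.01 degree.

Sensor diagonal = √(17.3² + 13²) = √468.2900 ≈ 21.6400 mm.
Angle of view α = 2·arctan(d/2f) with d = 21.6400 mm and f = 31.95 mm.
d/2f = 0.33865; arctan(0.33865) ≈ 18.7089°, so α ≈ 37.4178°.

37.42°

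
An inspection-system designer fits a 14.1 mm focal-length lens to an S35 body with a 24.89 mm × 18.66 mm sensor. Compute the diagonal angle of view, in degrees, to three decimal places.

95.614°

Sensor diagonal = √(24.89² + 18.66²) = √967.7077 ≈ 31.1080 mm.
Angle of view α = 2·arctan(d/2f) with d = 31.1080 mm and f = 14.1 mm.
d/2f = 1.10312; arctan(1.10312) ≈ 47.8071°, so α ≈ 95.6142°.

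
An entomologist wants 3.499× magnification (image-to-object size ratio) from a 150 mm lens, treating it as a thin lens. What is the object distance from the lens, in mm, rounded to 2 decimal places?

192.87 mm

With m = dᵢ/dₒ and 1/f = 1/dₒ + 1/dᵢ, substituting dᵢ = m·dₒ gives 1/f = (1 + 1/m)/dₒ, hence dₒ = f·(1 + 1/m).
dₒ = 150 × (1 + 1/3.499) = 150 × 1.28580 ≈ 192.869 mm.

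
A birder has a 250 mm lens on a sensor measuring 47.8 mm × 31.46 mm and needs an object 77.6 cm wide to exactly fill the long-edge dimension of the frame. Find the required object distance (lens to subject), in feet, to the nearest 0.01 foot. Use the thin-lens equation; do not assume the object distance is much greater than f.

14.14 ft

W: 77.6 cm = 776 mm.
Magnification m = w/W = dᵢ/dₒ; combined with 1/f = 1/dₒ + 1/dᵢ this gives dₒ = f·(1 + W/w).
dₒ = 250 mm × (1 + 776/47.8) = 250 × 17.2343 ≈ 4308.577 mm = 4308.577/304.8 ft = 14.1358 ft.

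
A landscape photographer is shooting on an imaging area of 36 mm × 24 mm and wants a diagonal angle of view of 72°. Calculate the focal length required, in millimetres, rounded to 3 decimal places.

Sensor diagonal = √(36² + 24²) = √1872.0000 ≈ 43.2666 mm.
From α = 2·arctan(d/2f) we get f = d / (2·tan(α/2)).
With d = 43.2666 mm and α/2 = 36°, tan(α/2) ≈ 0.72654, so f ≈ 43.2666 / 1.45309 ≈ 29.7757 mm.

29.776 mm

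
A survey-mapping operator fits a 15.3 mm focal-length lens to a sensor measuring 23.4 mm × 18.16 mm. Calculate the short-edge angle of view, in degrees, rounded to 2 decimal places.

Angle of view α = 2·arctan(h/2f) with h = 18.16 mm and f = 15.3 mm.
h/2f = 0.59346; arctan(0.59346) ≈ 30.6876°, so α ≈ 61.3752°.

61.38°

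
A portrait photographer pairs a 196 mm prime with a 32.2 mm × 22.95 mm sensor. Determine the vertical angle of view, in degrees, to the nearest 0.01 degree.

Angle of view α = 2·arctan(h/2f) with h = 22.95 mm and f = 196 mm.
h/2f = 0.05855; arctan(0.05855) ≈ 3.3506°, so α ≈ 6.7012°.

6.70°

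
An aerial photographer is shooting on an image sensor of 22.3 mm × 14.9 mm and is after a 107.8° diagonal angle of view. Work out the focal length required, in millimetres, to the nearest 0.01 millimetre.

9.78 mm

Sensor diagonal = √(22.3² + 14.9²) = √719.3000 ≈ 26.8198 mm.
From α = 2·arctan(d/2f) we get f = d / (2·tan(α/2)).
With d = 26.8198 mm and α/2 = 53.9°, tan(α/2) ≈ 1.37134, so f ≈ 26.8198 / 2.74268 ≈ 9.7787 mm.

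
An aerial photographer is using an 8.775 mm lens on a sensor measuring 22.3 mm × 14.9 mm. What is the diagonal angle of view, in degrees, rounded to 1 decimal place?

Sensor diagonal = √(22.3² + 14.9²) = √719.3000 ≈ 26.8198 mm.
Angle of view α = 2·arctan(d/2f) with d = 26.8198 mm and f = 8.775 mm.
d/2f = 1.52819; arctan(1.52819) ≈ 56.8005°, so α ≈ 113.6011°.

113.6°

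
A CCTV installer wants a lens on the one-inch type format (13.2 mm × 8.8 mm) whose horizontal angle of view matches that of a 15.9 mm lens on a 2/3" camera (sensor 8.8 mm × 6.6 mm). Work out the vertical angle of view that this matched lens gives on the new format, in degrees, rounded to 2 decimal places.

Equal horizontal AOV ⇒ f₂ = f₁ · 13.2/8.8 = 15.9 × 1.50000 ≈ 23.8500 mm.
Vertical AOV on the new format = 2·arctan(8.8 / (2 × 23.8500)) = 2·arctan(0.18449) ≈ 20.9055°.

20.91°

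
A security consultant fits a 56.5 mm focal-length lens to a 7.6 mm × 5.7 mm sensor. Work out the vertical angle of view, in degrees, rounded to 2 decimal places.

5.78°

Angle of view α = 2·arctan(h/2f) with h = 5.7 mm and f = 56.5 mm.
h/2f = 0.05044; arctan(0.05044) ≈ 2.8877°, so α ≈ 5.7754°.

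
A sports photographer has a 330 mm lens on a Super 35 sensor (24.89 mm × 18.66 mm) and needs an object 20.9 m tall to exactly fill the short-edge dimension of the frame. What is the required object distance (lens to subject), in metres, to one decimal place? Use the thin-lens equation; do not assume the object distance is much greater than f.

369.9 m

W: 20.9 m = 20900 mm.
Magnification m = h/W = dᵢ/dₒ; combined with 1/f = 1/dₒ + 1/dᵢ this gives dₒ = f·(1 + W/h).
dₒ = 330 mm × (1 + 20900/18.66) = 330 × 1121.0429 ≈ 369944.148 mm = 369.944 m.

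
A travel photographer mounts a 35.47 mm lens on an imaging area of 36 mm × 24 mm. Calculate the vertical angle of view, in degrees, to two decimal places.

37.38°

Angle of view α = 2·arctan(h/2f) with h = 24 mm and f = 35.47 mm.
h/2f = 0.33831; arctan(0.33831) ≈ 18.6914°, so α ≈ 37.3828°.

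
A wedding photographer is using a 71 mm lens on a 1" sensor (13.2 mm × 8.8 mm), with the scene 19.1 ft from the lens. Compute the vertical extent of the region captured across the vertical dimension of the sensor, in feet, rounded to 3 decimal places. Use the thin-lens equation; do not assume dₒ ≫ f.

dₒ: 19.1 ft × 304.8 mm/ft = 5821.68 mm.
Similar triangles through the lens centre give W/dₒ = h/dᵢ; with 1/f = 1/dₒ + 1/dᵢ this gives W = h·(dₒ − f)/f.
W = 8.8 mm × (5821.68 − 71) / 71 = 8.8 × 80.9955 ≈ 712.760 mm = 712.760/304.8 ft = 2.33845 ft.

2.338 ft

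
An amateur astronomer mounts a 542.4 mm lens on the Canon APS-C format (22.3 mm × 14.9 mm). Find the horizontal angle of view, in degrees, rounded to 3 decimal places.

Angle of view α = 2·arctan(w/2f) with w = 22.3 mm and f = 542.4 mm.
w/2f = 0.02056; arctan(0.02056) ≈ 1.1777°, so α ≈ 2.3553°.

2.355°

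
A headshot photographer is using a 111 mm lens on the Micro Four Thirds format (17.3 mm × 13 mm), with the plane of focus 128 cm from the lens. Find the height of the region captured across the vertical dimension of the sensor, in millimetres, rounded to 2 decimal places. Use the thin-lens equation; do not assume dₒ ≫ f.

dₒ: 128 cm = 1280 mm.
Similar triangles through the lens centre give W/dₒ = h/dᵢ; with 1/f = 1/dₒ + 1/dᵢ this gives W = h·(dₒ − f)/f.
W = 13 mm × (1280 − 111) / 111 = 13 × 10.5315 ≈ 136.910 mm.

136.91 mm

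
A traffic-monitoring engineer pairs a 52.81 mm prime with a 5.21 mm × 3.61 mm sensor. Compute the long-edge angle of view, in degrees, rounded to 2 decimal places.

Angle of view α = 2·arctan(w/2f) with w = 5.21 mm and f = 52.81 mm.
w/2f = 0.04933; arctan(0.04933) ≈ 2.8240°, so α ≈ 5.6480°.

5.65°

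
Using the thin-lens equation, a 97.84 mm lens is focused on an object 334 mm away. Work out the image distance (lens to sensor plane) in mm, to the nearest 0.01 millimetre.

138.37 mm

1/dᵢ = 1/f − 1/dₒ = 1/97.84 − 1/334 = 0.0072268 mm⁻¹.
dᵢ = 1/0.0072268 ≈ 138.3747 mm.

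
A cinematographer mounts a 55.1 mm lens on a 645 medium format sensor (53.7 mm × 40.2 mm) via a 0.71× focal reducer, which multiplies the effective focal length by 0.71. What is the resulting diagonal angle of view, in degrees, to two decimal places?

81.22°

Effective focal length f = 55.1 × 0.71 = 39.121 mm.
Sensor diagonal = √(53.7² + 40.2²) = √4499.7300 ≈ 67.0800 mm.
α = 2·arctan(67.080 / (2 × 39.121)) = 2·arctan(0.85734) ≈ 81.2156°.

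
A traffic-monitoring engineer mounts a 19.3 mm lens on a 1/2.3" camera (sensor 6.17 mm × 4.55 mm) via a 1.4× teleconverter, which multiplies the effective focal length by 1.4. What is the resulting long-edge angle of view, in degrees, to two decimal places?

Effective focal length f = 19.3 × 1.4 = 27.02 mm.
α = 2·arctan(6.17 / (2 × 27.02)) = 2·arctan(0.11417) ≈ 13.0270°.

13.03°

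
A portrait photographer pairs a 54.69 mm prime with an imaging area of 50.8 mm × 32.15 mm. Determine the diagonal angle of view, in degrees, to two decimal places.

Sensor diagonal = √(50.8² + 32.15²) = √3614.2625 ≈ 60.1187 mm.
Angle of view α = 2·arctan(d/2f) with d = 60.1187 mm and f = 54.69 mm.
d/2f = 0.54963; arctan(0.54963) ≈ 28.7946°, so α ≈ 57.5892°.

57.59°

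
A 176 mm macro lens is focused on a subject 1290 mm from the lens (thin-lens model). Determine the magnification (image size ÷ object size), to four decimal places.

0.1580×

Thin lens: 1/f = 1/dₒ + 1/dᵢ → 1/dᵢ = 1/176 − 1/1290 = 0.0049066 mm⁻¹, so dᵢ ≈ 203.8061 mm.
Magnification m = dᵢ/dₒ = 203.8061/1290 ≈ 0.15799.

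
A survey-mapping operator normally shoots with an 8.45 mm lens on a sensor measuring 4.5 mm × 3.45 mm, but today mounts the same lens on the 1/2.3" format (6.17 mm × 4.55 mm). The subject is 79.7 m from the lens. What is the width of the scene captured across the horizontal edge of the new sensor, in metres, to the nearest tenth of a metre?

58.2 m

The focal length stays 8.45 mm; the relevant sensor dimension is now w = 6.17 mm. Object distance dₒ = 79.7 m = 79700 mm.
Thin-lens field width W = w·(dₒ − f)/f = 6.17 × (79700 − 8.45)/8.45 ≈ 58188.978 mm = 58.189 m.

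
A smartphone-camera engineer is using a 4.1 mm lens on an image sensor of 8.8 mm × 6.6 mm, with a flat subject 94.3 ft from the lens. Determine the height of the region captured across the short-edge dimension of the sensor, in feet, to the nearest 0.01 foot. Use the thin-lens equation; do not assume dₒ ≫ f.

151.78 ft

dₒ: 94.3 ft × 304.8 mm/ft = 28742.64 mm.
Similar triangles through the lens centre give W/dₒ = h/dᵢ; with 1/f = 1/dₒ + 1/dᵢ this gives W = h·(dₒ − f)/f.
W = 6.6 mm × (28742.6 − 4.1) / 4.1 = 6.6 × 7009.3998 ≈ 46262.039 mm = 46262.039/304.8 ft = 151.778 ft.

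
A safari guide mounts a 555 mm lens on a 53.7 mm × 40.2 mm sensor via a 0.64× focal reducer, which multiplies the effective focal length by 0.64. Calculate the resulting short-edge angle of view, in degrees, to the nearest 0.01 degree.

Effective focal length f = 555 × 0.64 = 355.2 mm.
α = 2·arctan(40.2 / (2 × 355.2)) = 2·arctan(0.05659) ≈ 6.4776°.

6.48°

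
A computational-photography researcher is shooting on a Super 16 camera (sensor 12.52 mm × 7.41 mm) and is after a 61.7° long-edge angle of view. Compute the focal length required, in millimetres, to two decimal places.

10.48 mm

From α = 2·arctan(w/2f) we get f = w / (2·tan(α/2)).
With w = 12.52 mm and α/2 = 30.85°, tan(α/2) ≈ 0.59730, so f ≈ 12.52 / 1.19461 ≈ 10.4804 mm.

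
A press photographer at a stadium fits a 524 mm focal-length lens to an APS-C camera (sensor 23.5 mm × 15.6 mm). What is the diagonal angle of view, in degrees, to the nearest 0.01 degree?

Sensor diagonal = √(23.5² + 15.6²) = √795.6100 ≈ 28.2066 mm.
Angle of view α = 2·arctan(d/2f) with d = 28.2066 mm and f = 524 mm.
d/2f = 0.02691; arctan(0.02691) ≈ 1.5417°, so α ≈ 3.0834°.

3.08°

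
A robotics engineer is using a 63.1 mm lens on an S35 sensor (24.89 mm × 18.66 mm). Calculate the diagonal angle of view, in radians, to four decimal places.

Sensor diagonal = √(24.89² + 18.66²) = √967.7077 ≈ 31.1080 mm.
Angle of view α = 2·arctan(d/2f) with d = 31.1080 mm and f = 63.1 mm.
d/2f = 0.24650; arctan(0.24650) ≈ 0.2417 rad, so α ≈ 0.4834 rad.

0.4834 rad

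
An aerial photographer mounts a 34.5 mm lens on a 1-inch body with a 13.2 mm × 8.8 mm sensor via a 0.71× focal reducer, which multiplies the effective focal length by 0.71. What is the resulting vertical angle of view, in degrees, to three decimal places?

20.367°

Effective focal length f = 34.5 × 0.71 = 24.495 mm.
α = 2·arctan(8.8 / (2 × 24.495)) = 2·arctan(0.17963) ≈ 20.3667°.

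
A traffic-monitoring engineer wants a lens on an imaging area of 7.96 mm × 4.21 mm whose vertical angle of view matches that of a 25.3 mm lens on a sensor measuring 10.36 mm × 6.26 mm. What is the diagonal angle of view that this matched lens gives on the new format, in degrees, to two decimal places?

Equal vertical AOV ⇒ f₂ = f₁ · 4.21/6.26 = 25.3 × 0.67252 ≈ 17.0149 mm.
Sensor diagonal = √(7.96² + 4.21²) = √81.0857 ≈ 9.0048 mm.
Diagonal AOV on the new format = 2·arctan(9.0048 / (2 × 17.0149)) = 2·arctan(0.26461) ≈ 29.6432°.

29.64°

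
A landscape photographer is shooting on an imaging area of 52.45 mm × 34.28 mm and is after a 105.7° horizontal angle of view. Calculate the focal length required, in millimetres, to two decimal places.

19.87 mm

From α = 2·arctan(w/2f) we get f = w / (2·tan(α/2)).
With w = 52.45 mm and α/2 = 52.85°, tan(α/2) ≈ 1.31984, so f ≈ 52.45 / 2.63968 ≈ 19.8698 mm.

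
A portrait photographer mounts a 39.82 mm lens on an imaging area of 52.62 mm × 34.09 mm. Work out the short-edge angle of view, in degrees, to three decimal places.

46.347°

Angle of view α = 2·arctan(h/2f) with h = 34.09 mm and f = 39.82 mm.
h/2f = 0.42805; arctan(0.42805) ≈ 23.1734°, so α ≈ 46.3468°.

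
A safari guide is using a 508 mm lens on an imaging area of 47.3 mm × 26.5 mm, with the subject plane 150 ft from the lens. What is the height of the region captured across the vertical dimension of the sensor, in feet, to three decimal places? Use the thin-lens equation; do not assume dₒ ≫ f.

7.738 ft

dₒ: 150 ft × 304.8 mm/ft = 45720.00 mm.
Similar triangles through the lens centre give W/dₒ = h/dᵢ; with 1/f = 1/dₒ + 1/dᵢ this gives W = h·(dₒ − f)/f.
W = 26.5 mm × (45720 − 508) / 508 = 26.5 × 89.0000 ≈ 2358.500 mm = 2358.500/304.8 ft = 7.73786 ft.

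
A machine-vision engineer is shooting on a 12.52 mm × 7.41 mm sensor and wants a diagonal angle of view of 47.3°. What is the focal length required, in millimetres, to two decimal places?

Sensor diagonal = √(12.52² + 7.41²) = √211.6585 ≈ 14.5485 mm.
From α = 2·arctan(d/2f) we get f = d / (2·tan(α/2)).
With d = 14.5485 mm and α/2 = 23.65°, tan(α/2) ≈ 0.43793, so f ≈ 14.5485 / 0.87586 ≈ 16.6106 mm.

16.61 mm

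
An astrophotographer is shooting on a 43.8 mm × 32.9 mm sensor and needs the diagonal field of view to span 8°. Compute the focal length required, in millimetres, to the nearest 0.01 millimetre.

391.70 mm

Sensor diagonal = √(43.8² + 32.9²) = √3000.8500 ≈ 54.7800 mm.
From α = 2·arctan(d/2f) we get f = d / (2·tan(α/2)).
With d = 54.7800 mm and α/2 = 4°, tan(α/2) ≈ 0.06993, so f ≈ 54.7800 / 0.13985 ≈ 391.6954 mm.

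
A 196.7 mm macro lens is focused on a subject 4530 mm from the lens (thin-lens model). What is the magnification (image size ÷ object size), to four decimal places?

Thin lens: 1/f = 1/dₒ + 1/dᵢ → 1/dᵢ = 1/196.7 − 1/4530 = 0.0048631 mm⁻¹, so dᵢ ≈ 205.6287 mm.
Magnification m = dᵢ/dₒ = 205.6287/4530 ≈ 0.04539.

0.0454×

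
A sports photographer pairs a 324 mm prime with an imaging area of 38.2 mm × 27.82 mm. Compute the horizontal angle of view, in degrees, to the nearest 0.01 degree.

6.75°

Angle of view α = 2·arctan(w/2f) with w = 38.2 mm and f = 324 mm.
w/2f = 0.05895; arctan(0.05895) ≈ 3.3737°, so α ≈ 6.7474°.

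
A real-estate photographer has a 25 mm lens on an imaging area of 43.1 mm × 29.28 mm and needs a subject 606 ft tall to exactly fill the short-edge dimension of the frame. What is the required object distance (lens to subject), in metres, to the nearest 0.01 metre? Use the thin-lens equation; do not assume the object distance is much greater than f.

W: 606 ft × 304.8 mm/ft = 184708.79 mm.
Magnification m = h/W = dᵢ/dₒ; combined with 1/f = 1/dₒ + 1/dᵢ this gives dₒ = f·(1 + W/h).
dₒ = 25 mm × (1 + 184709/29.28) = 25 × 6309.3605 ≈ 157734.011 mm = 157.734 m.

157.73 m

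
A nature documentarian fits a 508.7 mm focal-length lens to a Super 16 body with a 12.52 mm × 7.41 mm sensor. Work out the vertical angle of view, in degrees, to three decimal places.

Angle of view α = 2·arctan(h/2f) with h = 7.41 mm and f = 508.7 mm.
h/2f = 0.00728; arctan(0.00728) ≈ 0.4173°, so α ≈ 0.8346°.

0.835°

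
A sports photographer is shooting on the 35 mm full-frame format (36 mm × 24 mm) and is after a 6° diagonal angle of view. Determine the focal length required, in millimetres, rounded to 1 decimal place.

412.8 mm

Sensor diagonal = √(36² + 24²) = √1872.0000 ≈ 43.2666 mm.
From α = 2·arctan(d/2f) we get f = d / (2·tan(α/2)).
With d = 43.2666 mm and α/2 = 3°, tan(α/2) ≈ 0.05241, so f ≈ 43.2666 / 0.10482 ≈ 412.7881 mm.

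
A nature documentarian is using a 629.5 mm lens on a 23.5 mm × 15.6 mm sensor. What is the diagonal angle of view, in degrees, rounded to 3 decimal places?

Sensor diagonal = √(23.5² + 15.6²) = √795.6100 ≈ 28.2066 mm.
Angle of view α = 2·arctan(d/2f) with d = 28.2066 mm and f = 629.5 mm.
d/2f = 0.02240; arctan(0.02240) ≈ 1.2834°, so α ≈ 2.5669°.

2.567°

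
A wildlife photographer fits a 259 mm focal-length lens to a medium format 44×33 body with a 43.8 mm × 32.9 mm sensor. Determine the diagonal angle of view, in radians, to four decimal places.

0.2107 rad

Sensor diagonal = √(43.8² + 32.9²) = √3000.8500 ≈ 54.7800 mm.
Angle of view α = 2·arctan(d/2f) with d = 54.7800 mm and f = 259 mm.
d/2f = 0.10575; arctan(0.10575) ≈ 0.1054 rad, so α ≈ 0.2107 rad.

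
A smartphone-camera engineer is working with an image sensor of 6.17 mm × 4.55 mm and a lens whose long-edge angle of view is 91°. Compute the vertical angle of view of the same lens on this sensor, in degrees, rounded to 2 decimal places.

73.77°

From the long-edge AOV: f = 6.17 / (2·tan(45.5°)) = 6.17 / 2.03521 ≈ 3.0316 mm.
Vertical AOV = 2·arctan(4.55 / (2 × 3.0316)) = 2·arctan(0.75042) ≈ 73.7709°.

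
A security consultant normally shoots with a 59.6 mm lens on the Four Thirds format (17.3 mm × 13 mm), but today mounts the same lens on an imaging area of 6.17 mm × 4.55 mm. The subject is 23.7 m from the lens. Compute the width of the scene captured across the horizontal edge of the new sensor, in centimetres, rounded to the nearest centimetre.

245 cm

The focal length stays 59.6 mm; the relevant sensor dimension is now w = 6.17 mm. Object distance dₒ = 23.7 m = 23700 mm.
Thin-lens field width W = w·(dₒ − f)/f = 6.17 × (23700 − 59.6)/59.6 ≈ 2447.337 mm = 244.734 cm.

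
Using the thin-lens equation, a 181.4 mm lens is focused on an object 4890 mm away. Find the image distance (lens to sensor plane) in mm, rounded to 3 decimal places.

188.388 mm

1/dᵢ = 1/f − 1/dₒ = 1/181.4 − 1/4890 = 0.0053082 mm⁻¹.
dᵢ = 1/0.0053082 ≈ 188.3885 mm.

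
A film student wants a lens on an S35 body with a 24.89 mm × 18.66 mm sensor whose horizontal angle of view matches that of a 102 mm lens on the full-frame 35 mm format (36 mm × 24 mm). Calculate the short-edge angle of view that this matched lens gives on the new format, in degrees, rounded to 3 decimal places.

15.073°

Equal horizontal AOV ⇒ f₂ = f₁ · 24.89/36 = 102 × 0.69139 ≈ 70.5217 mm.
Short-edge AOV on the new format = 2·arctan(18.66 / (2 × 70.5217)) = 2·arctan(0.13230) ≈ 15.0729°.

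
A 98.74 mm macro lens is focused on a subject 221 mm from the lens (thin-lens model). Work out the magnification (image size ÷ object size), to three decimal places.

0.808×

Thin lens: 1/f = 1/dₒ + 1/dᵢ → 1/dᵢ = 1/98.74 − 1/221 = 0.0056027 mm⁻¹, so dᵢ ≈ 178.4847 mm.
Magnification m = dᵢ/dₒ = 178.4847/221 ≈ 0.80762.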